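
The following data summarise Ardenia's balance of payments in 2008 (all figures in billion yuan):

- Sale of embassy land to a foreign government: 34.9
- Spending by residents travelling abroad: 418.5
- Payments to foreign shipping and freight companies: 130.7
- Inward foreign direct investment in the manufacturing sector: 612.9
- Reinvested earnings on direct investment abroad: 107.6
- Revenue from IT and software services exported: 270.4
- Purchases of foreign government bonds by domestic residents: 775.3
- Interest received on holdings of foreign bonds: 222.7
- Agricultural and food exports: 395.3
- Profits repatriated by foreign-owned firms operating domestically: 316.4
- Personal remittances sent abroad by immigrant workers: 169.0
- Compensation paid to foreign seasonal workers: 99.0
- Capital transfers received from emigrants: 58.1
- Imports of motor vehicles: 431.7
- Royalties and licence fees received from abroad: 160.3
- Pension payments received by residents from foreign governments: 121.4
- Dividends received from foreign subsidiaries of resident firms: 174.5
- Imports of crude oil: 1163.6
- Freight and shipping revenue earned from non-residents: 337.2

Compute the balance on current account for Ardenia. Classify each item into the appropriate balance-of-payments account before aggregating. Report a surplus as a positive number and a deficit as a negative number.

-939.5

Goods: 395.3 - 1163.6 - 431.7 = -1200.0
Services: 270.4 + 160.3 - 418.5 + 337.2 - 130.7 = 218.7
Primary income: -99.0 + 107.6 - 316.4 + 222.7 + 174.5 = 89.4
Secondary income: 121.4 - 169.0 = -47.6
Current account = (-1200.0) + 218.7 + 89.4 + (-47.6) = -939.5
(Excluded from the current account — capital account: sale of embassy land to a foreign government 34.9, capital transfers received from emigrants 58.1; financial account: inward foreign direct investment in the manufacturing sector 612.9, purchases of foreign government bonds by domestic residents 775.3.)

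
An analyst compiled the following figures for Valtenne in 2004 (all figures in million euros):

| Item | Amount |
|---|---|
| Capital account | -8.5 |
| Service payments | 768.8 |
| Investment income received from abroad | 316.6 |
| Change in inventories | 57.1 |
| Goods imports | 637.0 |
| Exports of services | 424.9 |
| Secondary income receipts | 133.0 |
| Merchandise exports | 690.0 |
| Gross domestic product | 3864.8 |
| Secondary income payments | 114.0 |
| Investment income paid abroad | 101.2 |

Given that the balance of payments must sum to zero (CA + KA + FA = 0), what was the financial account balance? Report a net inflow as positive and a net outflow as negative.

65.0

Goods balance = 690.0 - 637.0 = 53.0
Services balance = 424.9 - 768.8 = -343.9
Trade balance (goods + services) = 53.0 + (-343.9) = -290.9
Net primary income = 316.6 - 101.2 = 215.4
Net secondary income = 133.0 - 114.0 = 19.0
Current account = -290.9 + 215.4 + 19.0 = -56.5
Financial account = -(-56.5 + (-8.5)) = 65.0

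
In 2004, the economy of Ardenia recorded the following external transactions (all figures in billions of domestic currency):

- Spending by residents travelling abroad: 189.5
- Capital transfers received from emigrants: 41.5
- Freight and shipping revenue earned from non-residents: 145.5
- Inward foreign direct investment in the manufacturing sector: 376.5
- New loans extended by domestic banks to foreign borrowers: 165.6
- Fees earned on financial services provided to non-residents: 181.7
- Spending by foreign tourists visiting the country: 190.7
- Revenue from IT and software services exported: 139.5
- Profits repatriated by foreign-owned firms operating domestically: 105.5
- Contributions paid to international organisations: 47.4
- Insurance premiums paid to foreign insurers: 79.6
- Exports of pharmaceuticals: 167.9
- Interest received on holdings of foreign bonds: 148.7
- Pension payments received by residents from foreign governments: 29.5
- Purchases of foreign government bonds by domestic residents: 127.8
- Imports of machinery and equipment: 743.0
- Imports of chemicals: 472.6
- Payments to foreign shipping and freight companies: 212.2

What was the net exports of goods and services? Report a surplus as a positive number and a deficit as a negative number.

Goods: 167.9 - 472.6 - 743.0 = -1047.7
Services: -189.5 + 190.7 + 145.5 + 181.7 + 139.5 - 79.6 - 212.2 = 176.1
Trade balance = -1047.7 + 176.1 = -871.6
(Excluded from the trade balance — capital account: capital transfers received from emigrants 41.5; financial account: inward foreign direct investment in the manufacturing sector 376.5, new loans extended by domestic banks to foreign borrowers 165.6, purchases of foreign government bonds by domestic residents 127.8; primary income: profits repatriated by foreign-owned firms operating domestically 105.5, interest received on holdings of foreign bonds 148.7; secondary income: contributions paid to international organisations 47.4, pension payments received by residents from foreign governments 29.5.)

-871.6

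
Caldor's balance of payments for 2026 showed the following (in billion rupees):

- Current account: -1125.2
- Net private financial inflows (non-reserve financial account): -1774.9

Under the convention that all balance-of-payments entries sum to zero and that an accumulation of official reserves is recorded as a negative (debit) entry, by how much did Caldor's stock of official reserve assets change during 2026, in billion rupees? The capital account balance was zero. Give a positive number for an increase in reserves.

Official reserve transactions balance = -((-1125.2) + (-1774.9)) = 2900.1
An accumulation of reserves is recorded as a debit (negative entry), so the change in the stock of reserves is the negative of that balance.
Change in official reserves = -(2900.1) = -2900.1

-2900.1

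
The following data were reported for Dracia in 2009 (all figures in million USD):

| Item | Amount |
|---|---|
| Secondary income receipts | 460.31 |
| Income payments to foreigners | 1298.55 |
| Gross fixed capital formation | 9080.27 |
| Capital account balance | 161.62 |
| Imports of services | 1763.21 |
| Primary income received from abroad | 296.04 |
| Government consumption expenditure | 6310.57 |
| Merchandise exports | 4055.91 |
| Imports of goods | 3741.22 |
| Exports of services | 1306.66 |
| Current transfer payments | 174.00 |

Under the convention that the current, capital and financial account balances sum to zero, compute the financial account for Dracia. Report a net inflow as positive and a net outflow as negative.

Goods balance = 4055.91 - 3741.22 = 314.69
Services balance = 1306.66 - 1763.21 = -456.55
Trade balance (goods + services) = 314.69 + (-456.55) = -141.86
Net primary income = 296.04 - 1298.55 = -1002.51
Net secondary income = 460.31 - 174.00 = 286.31
Current account = -141.86 + (-1002.51) + 286.31 = -858.06
Financial account = -(-858.06 + 161.62) = 696.44

696.44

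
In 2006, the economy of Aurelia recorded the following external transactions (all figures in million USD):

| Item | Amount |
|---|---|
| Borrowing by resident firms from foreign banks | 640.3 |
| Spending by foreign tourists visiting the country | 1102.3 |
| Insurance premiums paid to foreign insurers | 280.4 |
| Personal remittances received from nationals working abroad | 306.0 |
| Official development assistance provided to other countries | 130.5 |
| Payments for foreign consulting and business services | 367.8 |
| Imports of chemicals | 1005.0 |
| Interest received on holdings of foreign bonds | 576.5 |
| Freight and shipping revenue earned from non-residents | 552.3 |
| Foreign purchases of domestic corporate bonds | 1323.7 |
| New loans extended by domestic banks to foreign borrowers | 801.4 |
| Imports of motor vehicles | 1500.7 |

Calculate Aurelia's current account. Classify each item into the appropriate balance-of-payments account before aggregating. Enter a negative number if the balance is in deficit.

Goods: -1500.7 - 1005.0 = -2505.7
Services: -280.4 + 1102.3 - 367.8 + 552.3 = 1006.4
Primary income: 576.5
Secondary income: -130.5 + 306.0 = 175.5
Current account = (-2505.7) + 1006.4 + 576.5 + 175.5 = -747.3
(Excluded from the current account — financial account: borrowing by resident firms from foreign banks 640.3, foreign purchases of domestic corporate bonds 1323.7, new loans extended by domestic banks to foreign borrowers 801.4.)

-747.3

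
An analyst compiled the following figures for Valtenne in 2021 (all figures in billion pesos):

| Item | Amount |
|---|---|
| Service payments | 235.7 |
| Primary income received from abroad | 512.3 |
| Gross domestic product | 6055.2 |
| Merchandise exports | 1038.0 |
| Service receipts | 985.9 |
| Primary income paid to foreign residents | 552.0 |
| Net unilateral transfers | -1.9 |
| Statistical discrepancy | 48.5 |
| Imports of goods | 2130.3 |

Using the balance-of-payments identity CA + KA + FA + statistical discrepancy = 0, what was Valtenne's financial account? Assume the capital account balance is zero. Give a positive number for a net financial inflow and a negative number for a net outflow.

Goods balance = 1038.0 - 2130.3 = -1092.3
Services balance = 985.9 - 235.7 = 750.2
Trade balance (goods + services) = -1092.3 + 750.2 = -342.1
Net primary income = 512.3 - 552.0 = -39.7
Net secondary income = -1.9
Current account = -342.1 + (-39.7) + (-1.9) = -383.7
Financial account = -(-383.7 + 48.5) = 335.2

335.2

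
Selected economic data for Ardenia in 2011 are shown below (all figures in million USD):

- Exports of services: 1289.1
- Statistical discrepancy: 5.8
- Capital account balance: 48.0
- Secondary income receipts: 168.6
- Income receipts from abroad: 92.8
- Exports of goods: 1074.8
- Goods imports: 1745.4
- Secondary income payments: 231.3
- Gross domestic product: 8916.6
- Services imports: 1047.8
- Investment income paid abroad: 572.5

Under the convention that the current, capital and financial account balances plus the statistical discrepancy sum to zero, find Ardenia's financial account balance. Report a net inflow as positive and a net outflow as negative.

917.9

Goods balance = 1074.8 - 1745.4 = -670.6
Services balance = 1289.1 - 1047.8 = 241.3
Trade balance (goods + services) = -670.6 + 241.3 = -429.3
Net primary income = 92.8 - 572.5 = -479.7
Net secondary income = 168.6 - 231.3 = -62.7
Current account = -429.3 + (-479.7) + (-62.7) = -971.7
Financial account = -(-971.7 + 48.0 + 5.8) = 917.9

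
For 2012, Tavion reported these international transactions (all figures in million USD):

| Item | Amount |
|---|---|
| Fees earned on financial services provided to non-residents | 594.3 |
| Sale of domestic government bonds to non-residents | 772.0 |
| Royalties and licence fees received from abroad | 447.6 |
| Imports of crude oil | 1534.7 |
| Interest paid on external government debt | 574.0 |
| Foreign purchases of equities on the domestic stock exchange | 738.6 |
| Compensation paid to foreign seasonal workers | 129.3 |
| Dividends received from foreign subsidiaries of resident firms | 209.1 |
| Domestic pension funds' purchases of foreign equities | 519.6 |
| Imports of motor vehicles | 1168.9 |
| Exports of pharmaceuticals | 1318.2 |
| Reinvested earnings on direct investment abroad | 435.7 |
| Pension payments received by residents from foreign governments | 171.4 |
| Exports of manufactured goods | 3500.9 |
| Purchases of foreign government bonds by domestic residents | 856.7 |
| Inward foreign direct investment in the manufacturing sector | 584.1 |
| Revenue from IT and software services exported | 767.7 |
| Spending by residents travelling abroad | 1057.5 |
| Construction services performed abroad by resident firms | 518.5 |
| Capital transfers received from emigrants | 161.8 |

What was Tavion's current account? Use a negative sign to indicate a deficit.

3499.0

Goods: 3500.9 + 1318.2 - 1168.9 - 1534.7 = 2115.5
Services: 594.3 - 1057.5 + 518.5 + 447.6 + 767.7 = 1270.6
Primary income: 209.1 - 129.3 - 574.0 + 435.7 = -58.5
Secondary income: 171.4
Current account = 2115.5 + 1270.6 + (-58.5) + 171.4 = 3499.0
(Excluded from the current account — financial account: sale of domestic government bonds to non-residents 772.0, foreign purchases of equities on the domestic stock exchange 738.6, domestic pension funds' purchases of foreign equities 519.6, purchases of foreign government bonds by domestic residents 856.7, inward foreign direct investment in the manufacturing sector 584.1; capital account: capital transfers received from emigrants 161.8.)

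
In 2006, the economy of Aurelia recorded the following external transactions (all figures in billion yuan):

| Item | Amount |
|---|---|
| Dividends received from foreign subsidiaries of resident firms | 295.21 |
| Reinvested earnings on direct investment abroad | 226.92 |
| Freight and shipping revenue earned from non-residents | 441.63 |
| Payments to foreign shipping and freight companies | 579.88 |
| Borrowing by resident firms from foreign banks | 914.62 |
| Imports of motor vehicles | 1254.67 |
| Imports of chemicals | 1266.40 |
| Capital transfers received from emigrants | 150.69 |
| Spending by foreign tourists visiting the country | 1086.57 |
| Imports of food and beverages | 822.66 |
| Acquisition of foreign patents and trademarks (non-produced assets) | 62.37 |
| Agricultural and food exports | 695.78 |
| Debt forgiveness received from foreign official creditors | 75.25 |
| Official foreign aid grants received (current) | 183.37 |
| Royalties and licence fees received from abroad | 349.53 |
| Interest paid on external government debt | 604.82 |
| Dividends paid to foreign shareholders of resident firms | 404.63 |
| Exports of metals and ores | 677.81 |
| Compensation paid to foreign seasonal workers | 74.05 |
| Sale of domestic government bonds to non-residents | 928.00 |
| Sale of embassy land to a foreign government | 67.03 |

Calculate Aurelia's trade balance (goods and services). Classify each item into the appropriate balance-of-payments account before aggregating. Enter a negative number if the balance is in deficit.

Goods: 677.81 - 1254.67 + 695.78 - 1266.40 - 822.66 = -1970.14
Services: -579.88 + 349.53 + 441.63 + 1086.57 = 1297.85
Trade balance = -1970.14 + 1297.85 = -672.29
(Excluded from the trade balance — primary income: dividends received from foreign subsidiaries of resident firms 295.21, reinvested earnings on direct investment abroad 226.92, interest paid on external government debt 604.82, dividends paid to foreign shareholders of resident firms 404.63, compensation paid to foreign seasonal workers 74.05; financial account: borrowing by resident firms from foreign banks 914.62, sale of domestic government bonds to non-residents 928.00; capital account: capital transfers received from emigrants 150.69, acquisition of foreign patents and trademarks (non-produced assets) 62.37, debt forgiveness received from foreign official creditors 75.25, sale of embassy land to a foreign government 67.03; secondary income: official foreign aid grants received (current) 183.37.)

-672.29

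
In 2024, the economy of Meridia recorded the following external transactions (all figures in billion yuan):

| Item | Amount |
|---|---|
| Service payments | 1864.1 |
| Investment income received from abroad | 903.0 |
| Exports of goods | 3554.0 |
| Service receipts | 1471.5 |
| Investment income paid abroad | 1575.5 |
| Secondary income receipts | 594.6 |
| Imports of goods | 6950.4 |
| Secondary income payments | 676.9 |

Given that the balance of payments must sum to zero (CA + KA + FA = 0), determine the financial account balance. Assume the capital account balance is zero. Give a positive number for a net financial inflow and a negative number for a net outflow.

Goods balance = 3554.0 - 6950.4 = -3396.4
Services balance = 1471.5 - 1864.1 = -392.6
Trade balance (goods + services) = -3396.4 + (-392.6) = -3789.0
Net primary income = 903.0 - 1575.5 = -672.5
Net secondary income = 594.6 - 676.9 = -82.3
Current account = -3789.0 + (-672.5) + (-82.3) = -4543.8
Financial account = -(-4543.8) = 4543.8

4543.8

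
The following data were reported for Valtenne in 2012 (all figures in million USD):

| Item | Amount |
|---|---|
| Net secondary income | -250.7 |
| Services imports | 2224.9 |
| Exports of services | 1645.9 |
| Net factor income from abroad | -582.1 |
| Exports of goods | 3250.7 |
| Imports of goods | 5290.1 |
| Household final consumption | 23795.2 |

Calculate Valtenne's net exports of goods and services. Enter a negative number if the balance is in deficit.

Goods balance = 3250.7 - 5290.1 = -2039.4
Services balance = 1645.9 - 2224.9 = -579.0
Trade balance (goods + services) = -2039.4 + (-579.0) = -2618.4

-2618.4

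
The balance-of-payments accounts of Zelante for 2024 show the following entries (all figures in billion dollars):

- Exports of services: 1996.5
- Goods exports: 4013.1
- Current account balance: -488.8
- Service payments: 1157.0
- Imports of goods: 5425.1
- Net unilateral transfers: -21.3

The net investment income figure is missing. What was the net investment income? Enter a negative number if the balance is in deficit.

105.0

Current account = goods balance + services balance + net primary income + net secondary income
Sum of the known components = -593.8
Net investment income = CA - (known components) = -488.8 - (-593.8) = 105.0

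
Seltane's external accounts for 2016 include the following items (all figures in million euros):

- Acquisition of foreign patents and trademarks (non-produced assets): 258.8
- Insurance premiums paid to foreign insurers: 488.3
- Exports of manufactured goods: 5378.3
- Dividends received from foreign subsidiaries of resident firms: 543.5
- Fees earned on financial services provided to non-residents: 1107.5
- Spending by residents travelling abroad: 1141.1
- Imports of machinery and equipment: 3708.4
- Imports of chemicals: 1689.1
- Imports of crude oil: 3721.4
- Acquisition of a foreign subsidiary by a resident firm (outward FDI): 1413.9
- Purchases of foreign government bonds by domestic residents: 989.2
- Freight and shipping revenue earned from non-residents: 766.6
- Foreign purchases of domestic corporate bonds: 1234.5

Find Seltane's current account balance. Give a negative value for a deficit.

-2952.4

Goods: -1689.1 - 3721.4 + 5378.3 - 3708.4 = -3740.6
Services: 1107.5 - 1141.1 - 488.3 + 766.6 = 244.7
Primary income: 543.5
Current account = (-3740.6) + 244.7 + 543.5 = -2952.4
(Excluded from the current account — capital account: acquisition of foreign patents and trademarks (non-produced assets) 258.8; financial account: acquisition of a foreign subsidiary by a resident firm (outward FDI) 1413.9, purchases of foreign government bonds by domestic residents 989.2, foreign purchases of domestic corporate bonds 1234.5.)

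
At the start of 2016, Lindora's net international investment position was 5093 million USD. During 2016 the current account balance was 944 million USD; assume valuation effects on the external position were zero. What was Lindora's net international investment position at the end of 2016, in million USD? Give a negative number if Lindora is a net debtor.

6037

With no valuation effects, change in NIIP = current account = 944
End-of-year NIIP = 5093 + 944 = 6037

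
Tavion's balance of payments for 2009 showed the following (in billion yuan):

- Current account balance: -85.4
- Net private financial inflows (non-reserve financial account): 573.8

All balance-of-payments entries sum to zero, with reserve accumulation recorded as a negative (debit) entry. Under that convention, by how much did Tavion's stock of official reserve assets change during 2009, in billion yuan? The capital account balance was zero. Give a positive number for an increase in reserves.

Official reserve transactions balance = -((-85.4) + 573.8) = -488.4
An accumulation of reserves is recorded as a debit (negative entry), so the change in the stock of reserves is the negative of that balance.
Change in official reserves = -(-488.4) = 488.4

488.4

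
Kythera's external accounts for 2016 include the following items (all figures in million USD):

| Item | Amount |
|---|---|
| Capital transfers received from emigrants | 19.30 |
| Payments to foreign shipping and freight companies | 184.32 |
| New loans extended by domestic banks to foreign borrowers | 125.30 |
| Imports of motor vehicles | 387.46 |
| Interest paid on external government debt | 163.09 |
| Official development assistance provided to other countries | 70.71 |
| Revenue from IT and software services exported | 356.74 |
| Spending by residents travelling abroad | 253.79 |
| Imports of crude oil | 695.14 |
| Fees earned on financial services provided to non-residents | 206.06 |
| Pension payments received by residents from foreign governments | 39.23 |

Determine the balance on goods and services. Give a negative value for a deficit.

Goods: -695.14 - 387.46 = -1082.60
Services: -184.32 + 356.74 + 206.06 - 253.79 = 124.69
Trade balance = -1082.60 + 124.69 = -957.91
(Excluded from the trade balance — capital account: capital transfers received from emigrants 19.30; financial account: new loans extended by domestic banks to foreign borrowers 125.30; primary income: interest paid on external government debt 163.09; secondary income: official development assistance provided to other countries 70.71, pension payments received by residents from foreign governments 39.23.)

-957.91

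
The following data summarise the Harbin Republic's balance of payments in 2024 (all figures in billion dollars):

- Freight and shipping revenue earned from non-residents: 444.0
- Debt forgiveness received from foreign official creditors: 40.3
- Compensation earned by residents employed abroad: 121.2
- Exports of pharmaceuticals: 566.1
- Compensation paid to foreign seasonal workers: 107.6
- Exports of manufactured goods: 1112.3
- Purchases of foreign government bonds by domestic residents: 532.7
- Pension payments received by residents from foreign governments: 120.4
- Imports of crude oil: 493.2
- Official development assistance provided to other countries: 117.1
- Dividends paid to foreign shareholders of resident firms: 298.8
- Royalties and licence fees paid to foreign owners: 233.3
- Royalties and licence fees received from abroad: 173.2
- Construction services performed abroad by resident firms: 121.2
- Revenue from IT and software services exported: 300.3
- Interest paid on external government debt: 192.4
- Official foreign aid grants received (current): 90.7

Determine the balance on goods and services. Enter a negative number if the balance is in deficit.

Goods: 566.1 - 493.2 + 1112.3 = 1185.2
Services: -233.3 + 173.2 + 444.0 + 300.3 + 121.2 = 805.4
Trade balance = 1185.2 + 805.4 = 1990.6
(Excluded from the trade balance — capital account: debt forgiveness received from foreign official creditors 40.3; primary income: compensation earned by residents employed abroad 121.2, compensation paid to foreign seasonal workers 107.6, dividends paid to foreign shareholders of resident firms 298.8, interest paid on external government debt 192.4; financial account: purchases of foreign government bonds by domestic residents 532.7; secondary income: pension payments received by residents from foreign governments 120.4, official development assistance provided to other countries 117.1, official foreign aid grants received (current) 90.7.)

1990.6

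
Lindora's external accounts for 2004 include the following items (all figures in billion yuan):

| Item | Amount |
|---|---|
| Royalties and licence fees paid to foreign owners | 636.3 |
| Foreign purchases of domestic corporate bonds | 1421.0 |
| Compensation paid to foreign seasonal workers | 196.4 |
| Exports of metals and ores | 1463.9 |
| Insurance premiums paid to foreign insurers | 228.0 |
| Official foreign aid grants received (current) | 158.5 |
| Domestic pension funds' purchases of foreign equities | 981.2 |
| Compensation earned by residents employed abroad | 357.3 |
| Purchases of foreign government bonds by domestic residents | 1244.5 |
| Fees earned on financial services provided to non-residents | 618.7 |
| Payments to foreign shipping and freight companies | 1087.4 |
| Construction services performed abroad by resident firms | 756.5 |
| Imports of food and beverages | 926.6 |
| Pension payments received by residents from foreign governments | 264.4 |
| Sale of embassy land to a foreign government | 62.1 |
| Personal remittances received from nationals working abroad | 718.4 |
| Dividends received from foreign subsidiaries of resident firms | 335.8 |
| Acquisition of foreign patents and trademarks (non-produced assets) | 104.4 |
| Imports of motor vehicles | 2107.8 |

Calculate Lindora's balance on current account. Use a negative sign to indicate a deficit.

Goods: -926.6 - 2107.8 + 1463.9 = -1570.5
Services: -1087.4 - 228.0 + 756.5 + 618.7 - 636.3 = -576.5
Primary income: 357.3 - 196.4 + 335.8 = 496.7
Secondary income: 718.4 + 264.4 + 158.5 = 1141.3
Current account = (-1570.5) + (-576.5) + 496.7 + 1141.3 = -509.0
(Excluded from the current account — financial account: foreign purchases of domestic corporate bonds 1421.0, domestic pension funds' purchases of foreign equities 981.2, purchases of foreign government bonds by domestic residents 1244.5; capital account: sale of embassy land to a foreign government 62.1, acquisition of foreign patents and trademarks (non-produced assets) 104.4.)

-509.0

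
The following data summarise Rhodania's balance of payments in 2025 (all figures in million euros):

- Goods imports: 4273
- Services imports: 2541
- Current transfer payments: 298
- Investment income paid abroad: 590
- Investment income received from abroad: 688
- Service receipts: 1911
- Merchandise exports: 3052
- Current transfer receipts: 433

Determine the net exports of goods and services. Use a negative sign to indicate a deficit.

Goods balance = 3052 - 4273 = -1221
Services balance = 1911 - 2541 = -630
Trade balance (goods + services) = -1221 + (-630) = -1851

-1851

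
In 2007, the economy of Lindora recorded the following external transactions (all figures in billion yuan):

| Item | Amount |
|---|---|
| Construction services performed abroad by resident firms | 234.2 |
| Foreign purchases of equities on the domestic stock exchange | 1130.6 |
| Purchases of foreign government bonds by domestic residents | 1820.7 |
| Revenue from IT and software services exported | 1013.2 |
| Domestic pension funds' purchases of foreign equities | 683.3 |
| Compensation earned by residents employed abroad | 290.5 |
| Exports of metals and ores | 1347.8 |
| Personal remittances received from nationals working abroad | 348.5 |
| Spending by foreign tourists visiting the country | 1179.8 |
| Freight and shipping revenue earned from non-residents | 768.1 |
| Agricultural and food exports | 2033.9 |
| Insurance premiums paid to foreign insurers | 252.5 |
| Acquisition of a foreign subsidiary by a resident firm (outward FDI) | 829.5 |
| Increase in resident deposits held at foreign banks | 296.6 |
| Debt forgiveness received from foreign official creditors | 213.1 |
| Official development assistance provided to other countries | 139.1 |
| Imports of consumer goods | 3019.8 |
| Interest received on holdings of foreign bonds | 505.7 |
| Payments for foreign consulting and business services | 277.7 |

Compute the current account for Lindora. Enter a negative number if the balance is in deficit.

4032.6

Goods: -3019.8 + 1347.8 + 2033.9 = 361.9
Services: -277.7 + 234.2 + 1013.2 + 768.1 + 1179.8 - 252.5 = 2665.1
Primary income: 505.7 + 290.5 = 796.2
Secondary income: -139.1 + 348.5 = 209.4
Current account = 361.9 + 2665.1 + 796.2 + 209.4 = 4032.6
(Excluded from the current account — financial account: foreign purchases of equities on the domestic stock exchange 1130.6, purchases of foreign government bonds by domestic residents 1820.7, domestic pension funds' purchases of foreign equities 683.3, acquisition of a foreign subsidiary by a resident firm (outward FDI) 829.5, increase in resident deposits held at foreign banks 296.6; capital account: debt forgiveness received from foreign official creditors 213.1.)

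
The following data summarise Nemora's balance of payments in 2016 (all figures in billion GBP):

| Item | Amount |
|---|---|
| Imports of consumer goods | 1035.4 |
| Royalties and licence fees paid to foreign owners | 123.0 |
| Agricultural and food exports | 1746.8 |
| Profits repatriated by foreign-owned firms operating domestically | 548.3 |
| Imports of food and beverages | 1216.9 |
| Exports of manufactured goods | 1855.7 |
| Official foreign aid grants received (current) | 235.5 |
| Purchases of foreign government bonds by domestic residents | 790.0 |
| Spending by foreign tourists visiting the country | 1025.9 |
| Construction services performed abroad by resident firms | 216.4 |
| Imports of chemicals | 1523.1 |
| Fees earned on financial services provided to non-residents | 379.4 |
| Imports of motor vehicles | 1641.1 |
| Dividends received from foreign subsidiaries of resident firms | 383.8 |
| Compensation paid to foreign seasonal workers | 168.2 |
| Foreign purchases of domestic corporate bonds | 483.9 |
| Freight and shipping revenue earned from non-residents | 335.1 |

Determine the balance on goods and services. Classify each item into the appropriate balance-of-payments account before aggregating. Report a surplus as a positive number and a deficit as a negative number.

19.8

Goods: -1035.4 - 1641.1 - 1523.1 + 1855.7 - 1216.9 + 1746.8 = -1814.0
Services: 216.4 + 1025.9 - 123.0 + 335.1 + 379.4 = 1833.8
Trade balance = -1814.0 + 1833.8 = 19.8
(Excluded from the trade balance — primary income: profits repatriated by foreign-owned firms operating domestically 548.3, dividends received from foreign subsidiaries of resident firms 383.8, compensation paid to foreign seasonal workers 168.2; secondary income: official foreign aid grants received (current) 235.5; financial account: purchases of foreign government bonds by domestic residents 790.0, foreign purchases of domestic corporate bonds 483.9.)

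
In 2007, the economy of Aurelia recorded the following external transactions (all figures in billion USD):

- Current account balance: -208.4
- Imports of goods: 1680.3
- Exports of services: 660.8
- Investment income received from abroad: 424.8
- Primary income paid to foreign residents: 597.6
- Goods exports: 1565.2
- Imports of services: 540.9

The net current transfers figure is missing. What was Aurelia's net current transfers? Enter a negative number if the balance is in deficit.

-40.4

Current account = goods balance + services balance + net primary income + net secondary income
Sum of the known components = -168.0
Net current transfers = CA - (known components) = -208.4 - (-168.0) = -40.4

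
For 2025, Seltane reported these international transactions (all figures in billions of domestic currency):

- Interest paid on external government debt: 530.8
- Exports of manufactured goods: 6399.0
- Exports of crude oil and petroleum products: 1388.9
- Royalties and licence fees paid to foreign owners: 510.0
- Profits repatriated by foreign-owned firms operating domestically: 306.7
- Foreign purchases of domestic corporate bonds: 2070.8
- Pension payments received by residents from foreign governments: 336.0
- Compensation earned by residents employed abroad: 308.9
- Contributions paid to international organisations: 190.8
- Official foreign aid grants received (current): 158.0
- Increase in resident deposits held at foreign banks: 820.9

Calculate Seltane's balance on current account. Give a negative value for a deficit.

Goods: 1388.9 + 6399.0 = 7787.9
Services: -510.0
Primary income: -530.8 + 308.9 - 306.7 = -528.6
Secondary income: 336.0 + 158.0 - 190.8 = 303.2
Current account = 7787.9 + (-510.0) + (-528.6) + 303.2 = 7052.5
(Excluded from the current account — financial account: foreign purchases of domestic corporate bonds 2070.8, increase in resident deposits held at foreign banks 820.9.)

7052.5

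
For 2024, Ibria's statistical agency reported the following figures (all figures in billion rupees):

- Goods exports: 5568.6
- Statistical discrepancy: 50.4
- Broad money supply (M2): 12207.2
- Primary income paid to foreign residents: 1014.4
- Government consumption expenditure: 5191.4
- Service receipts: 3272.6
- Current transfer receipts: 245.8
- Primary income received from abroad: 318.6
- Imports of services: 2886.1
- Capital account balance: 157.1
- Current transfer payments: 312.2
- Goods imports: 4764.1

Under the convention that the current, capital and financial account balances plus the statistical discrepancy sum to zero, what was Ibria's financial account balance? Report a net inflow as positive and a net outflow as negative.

Goods balance = 5568.6 - 4764.1 = 804.5
Services balance = 3272.6 - 2886.1 = 386.5
Trade balance (goods + services) = 804.5 + 386.5 = 1191.0
Net primary income = 318.6 - 1014.4 = -695.8
Net secondary income = 245.8 - 312.2 = -66.4
Current account = 1191.0 + (-695.8) + (-66.4) = 428.8
Financial account = -(428.8 + 157.1 + 50.4) = -636.3

-636.3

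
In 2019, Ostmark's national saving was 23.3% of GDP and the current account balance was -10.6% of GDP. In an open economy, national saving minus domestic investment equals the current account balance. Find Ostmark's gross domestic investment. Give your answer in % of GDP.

I = S - CA = 23.3 - (-10.6) = 33.9

33.9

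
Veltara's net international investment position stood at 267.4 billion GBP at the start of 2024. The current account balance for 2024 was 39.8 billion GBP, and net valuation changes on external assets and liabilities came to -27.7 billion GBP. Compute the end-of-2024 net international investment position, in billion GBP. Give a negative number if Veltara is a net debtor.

279.5

Change in NIIP = current account + net valuation change = 39.8 + (-27.7) = 12.1
End-of-year NIIP = 267.4 + 12.1 = 279.5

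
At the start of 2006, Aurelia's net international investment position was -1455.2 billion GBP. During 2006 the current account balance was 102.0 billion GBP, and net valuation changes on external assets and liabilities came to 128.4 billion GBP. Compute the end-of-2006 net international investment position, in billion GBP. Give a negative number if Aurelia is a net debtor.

-1224.8

Change in NIIP = current account + net valuation change = 102.0 + 128.4 = 230.4
End-of-year NIIP = -1455.2 + 230.4 = -1224.8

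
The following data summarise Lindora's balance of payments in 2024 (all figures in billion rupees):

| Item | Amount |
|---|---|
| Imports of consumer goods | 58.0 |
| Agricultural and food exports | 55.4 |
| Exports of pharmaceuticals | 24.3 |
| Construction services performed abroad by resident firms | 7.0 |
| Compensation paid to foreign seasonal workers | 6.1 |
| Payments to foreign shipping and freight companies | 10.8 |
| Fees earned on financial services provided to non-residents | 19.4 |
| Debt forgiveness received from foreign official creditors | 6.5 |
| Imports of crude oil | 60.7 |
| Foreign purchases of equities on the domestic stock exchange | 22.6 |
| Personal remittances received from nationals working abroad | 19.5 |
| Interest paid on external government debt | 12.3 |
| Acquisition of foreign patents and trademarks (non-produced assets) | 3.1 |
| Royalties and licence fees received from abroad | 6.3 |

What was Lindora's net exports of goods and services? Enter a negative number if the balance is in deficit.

-17.1

Goods: -60.7 - 58.0 + 24.3 + 55.4 = -39.0
Services: 7.0 - 10.8 + 19.4 + 6.3 = 21.9
Trade balance = -39.0 + 21.9 = -17.1
(Excluded from the trade balance — primary income: compensation paid to foreign seasonal workers 6.1, interest paid on external government debt 12.3; capital account: debt forgiveness received from foreign official creditors 6.5, acquisition of foreign patents and trademarks (non-produced assets) 3.1; financial account: foreign purchases of equities on the domestic stock exchange 22.6; secondary income: personal remittances received from nationals working abroad 19.5.)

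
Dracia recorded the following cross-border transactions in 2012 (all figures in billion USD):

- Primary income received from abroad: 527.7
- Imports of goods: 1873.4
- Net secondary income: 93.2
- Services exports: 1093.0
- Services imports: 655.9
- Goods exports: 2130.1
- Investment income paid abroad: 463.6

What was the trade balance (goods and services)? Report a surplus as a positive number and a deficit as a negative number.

693.8

Goods balance = 2130.1 - 1873.4 = 256.7
Services balance = 1093.0 - 655.9 = 437.1
Trade balance (goods + services) = 256.7 + 437.1 = 693.8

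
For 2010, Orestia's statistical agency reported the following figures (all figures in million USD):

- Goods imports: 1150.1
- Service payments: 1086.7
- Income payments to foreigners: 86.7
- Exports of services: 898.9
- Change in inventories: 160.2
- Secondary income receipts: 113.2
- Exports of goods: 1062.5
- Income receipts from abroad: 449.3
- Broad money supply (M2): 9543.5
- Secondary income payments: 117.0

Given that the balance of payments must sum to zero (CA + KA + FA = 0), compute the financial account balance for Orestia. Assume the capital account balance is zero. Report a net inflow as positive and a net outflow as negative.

Goods balance = 1062.5 - 1150.1 = -87.6
Services balance = 898.9 - 1086.7 = -187.8
Trade balance (goods + services) = -87.6 + (-187.8) = -275.4
Net primary income = 449.3 - 86.7 = 362.6
Net secondary income = 113.2 - 117.0 = -3.8
Current account = -275.4 + 362.6 + (-3.8) = 83.4
Financial account = -(83.4) = -83.4

-83.4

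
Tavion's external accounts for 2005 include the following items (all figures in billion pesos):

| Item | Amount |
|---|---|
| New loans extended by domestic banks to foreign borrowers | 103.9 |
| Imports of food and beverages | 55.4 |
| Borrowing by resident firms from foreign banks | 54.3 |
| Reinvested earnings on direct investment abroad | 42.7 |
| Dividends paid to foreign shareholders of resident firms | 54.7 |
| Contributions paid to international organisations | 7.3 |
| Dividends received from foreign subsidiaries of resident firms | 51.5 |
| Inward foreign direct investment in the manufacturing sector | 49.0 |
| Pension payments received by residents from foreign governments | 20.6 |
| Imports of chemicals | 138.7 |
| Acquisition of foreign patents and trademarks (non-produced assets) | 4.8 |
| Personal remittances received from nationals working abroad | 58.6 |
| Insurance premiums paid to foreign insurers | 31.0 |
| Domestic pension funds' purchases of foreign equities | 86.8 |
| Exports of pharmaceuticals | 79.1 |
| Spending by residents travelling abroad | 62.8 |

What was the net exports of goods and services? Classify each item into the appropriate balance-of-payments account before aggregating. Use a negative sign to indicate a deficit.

-208.8

Goods: 79.1 - 138.7 - 55.4 = -115.0
Services: -31.0 - 62.8 = -93.8
Trade balance = -115.0 + (-93.8) = -208.8
(Excluded from the trade balance — financial account: new loans extended by domestic banks to foreign borrowers 103.9, borrowing by resident firms from foreign banks 54.3, inward foreign direct investment in the manufacturing sector 49.0, domestic pension funds' purchases of foreign equities 86.8; primary income: reinvested earnings on direct investment abroad 42.7, dividends paid to foreign shareholders of resident firms 54.7, dividends received from foreign subsidiaries of resident firms 51.5; secondary income: contributions paid to international organisations 7.3, pension payments received by residents from foreign governments 20.6, personal remittances received from nationals working abroad 58.6; capital account: acquisition of foreign patents and trademarks (non-produced assets) 4.8.)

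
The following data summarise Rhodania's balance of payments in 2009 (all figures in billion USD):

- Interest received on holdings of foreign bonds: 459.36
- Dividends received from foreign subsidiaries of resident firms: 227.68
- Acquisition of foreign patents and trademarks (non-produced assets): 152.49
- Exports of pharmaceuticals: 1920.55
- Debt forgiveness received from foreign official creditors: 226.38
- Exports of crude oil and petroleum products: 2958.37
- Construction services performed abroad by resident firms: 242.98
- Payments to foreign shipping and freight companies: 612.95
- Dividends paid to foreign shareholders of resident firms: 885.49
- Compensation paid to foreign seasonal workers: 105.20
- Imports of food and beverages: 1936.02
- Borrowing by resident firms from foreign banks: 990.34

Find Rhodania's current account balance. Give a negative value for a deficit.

Goods: -1936.02 + 2958.37 + 1920.55 = 2942.90
Services: -612.95 + 242.98 = -369.97
Primary income: -105.20 - 885.49 + 227.68 + 459.36 = -303.65
Current account = 2942.90 + (-369.97) + (-303.65) = 2269.28
(Excluded from the current account — capital account: acquisition of foreign patents and trademarks (non-produced assets) 152.49, debt forgiveness received from foreign official creditors 226.38; financial account: borrowing by resident firms from foreign banks 990.34.)

2269.28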